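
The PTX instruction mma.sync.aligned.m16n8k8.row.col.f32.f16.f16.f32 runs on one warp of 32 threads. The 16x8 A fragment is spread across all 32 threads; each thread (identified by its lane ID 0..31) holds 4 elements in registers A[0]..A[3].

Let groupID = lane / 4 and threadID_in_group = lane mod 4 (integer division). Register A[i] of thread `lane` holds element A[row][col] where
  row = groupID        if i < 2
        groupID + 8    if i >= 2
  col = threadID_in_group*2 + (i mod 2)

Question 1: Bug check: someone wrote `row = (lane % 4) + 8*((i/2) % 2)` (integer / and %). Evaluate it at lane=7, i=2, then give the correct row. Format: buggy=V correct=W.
buggy=11 correct=9

`(lane % 4) + 8*((i/2) % 2)`[7,2]->11
lane 7->7/4=1, 7 mod 4=3
i=2  r:1+8->9  c:2·3+0->6
row: 11 vs 9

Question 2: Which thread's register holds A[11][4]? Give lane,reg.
14,2

r:11=>grp=3,rB=1  c:4=>tig=2,lo=0
L=3*4+2=14  i=1*2+0=2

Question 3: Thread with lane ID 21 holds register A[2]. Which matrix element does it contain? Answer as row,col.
21: gr=5,th=1
[2] (5+8,1*2+0) = (13,2)

13,2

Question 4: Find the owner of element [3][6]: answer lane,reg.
15,0

r: 3->gid=3,r8=0  c: 6->tid=3,i&1=0
L=3*4+3=15  i=0*2+0=0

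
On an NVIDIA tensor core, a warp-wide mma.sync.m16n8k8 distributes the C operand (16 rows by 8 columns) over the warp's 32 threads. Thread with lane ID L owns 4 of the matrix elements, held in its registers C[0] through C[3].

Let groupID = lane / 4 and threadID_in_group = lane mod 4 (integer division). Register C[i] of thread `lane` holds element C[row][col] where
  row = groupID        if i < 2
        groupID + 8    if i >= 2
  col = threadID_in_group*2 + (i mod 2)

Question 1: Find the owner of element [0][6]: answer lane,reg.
r=0→G=0,rhi=0  c=6→T=3,p=0
L=0*4+3=3  i=0*2+0=0

3,0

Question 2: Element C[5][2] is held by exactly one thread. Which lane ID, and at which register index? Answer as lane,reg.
r=5→G=5,rhi=0  c=2→T=1,p=0
L=5*4+1=21  i=0*2+0=0

21,0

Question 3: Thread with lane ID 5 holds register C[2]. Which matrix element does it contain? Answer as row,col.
9,2

L=5->gid=5>>2=1, tid=5&3=1
[2]->row 1+8=9  col 1·2+0=2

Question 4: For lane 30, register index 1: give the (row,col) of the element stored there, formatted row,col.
30: gr=7,th=2
[1] (7+0,2*2+1) = (7,5)

7,5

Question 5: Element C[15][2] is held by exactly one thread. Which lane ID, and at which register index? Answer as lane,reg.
r=15⇒gr=7,Rb=1  c=2⇒th=1,odd=0
L=7*4+1=29  i=1*2+0=2

29,2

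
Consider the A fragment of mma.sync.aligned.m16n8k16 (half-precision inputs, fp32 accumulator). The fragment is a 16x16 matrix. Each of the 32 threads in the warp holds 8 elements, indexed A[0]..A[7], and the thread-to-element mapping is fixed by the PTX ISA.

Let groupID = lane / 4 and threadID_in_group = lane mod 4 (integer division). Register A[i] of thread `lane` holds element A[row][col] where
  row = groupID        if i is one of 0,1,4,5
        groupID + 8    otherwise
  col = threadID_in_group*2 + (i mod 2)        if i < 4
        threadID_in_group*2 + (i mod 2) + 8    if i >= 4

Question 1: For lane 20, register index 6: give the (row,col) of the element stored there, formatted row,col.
L=20->g=20>>2=5, t=20&3=0
[6]->row 5+8=13  col 0·2+0+8=8

13,8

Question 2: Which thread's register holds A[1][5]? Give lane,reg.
6,1

r: 1->gid=1,r8=0  c: 5->c8=0,tid=2,i&1=1
L=1*4+2=6  i=0*4+0*2+1=1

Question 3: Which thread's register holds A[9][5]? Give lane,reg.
r:9=>grp=1,rB=1  c:5=>cB=0,tig=2,lo=1
L=1*4+2=6  i=0*4+1*2+1=3

6,3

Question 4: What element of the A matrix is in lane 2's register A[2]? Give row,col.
lane 2: gr=0 (2/4), th=2 (2%4)
i=2: r=0+8=8, c=2*2+0+0=4

8,4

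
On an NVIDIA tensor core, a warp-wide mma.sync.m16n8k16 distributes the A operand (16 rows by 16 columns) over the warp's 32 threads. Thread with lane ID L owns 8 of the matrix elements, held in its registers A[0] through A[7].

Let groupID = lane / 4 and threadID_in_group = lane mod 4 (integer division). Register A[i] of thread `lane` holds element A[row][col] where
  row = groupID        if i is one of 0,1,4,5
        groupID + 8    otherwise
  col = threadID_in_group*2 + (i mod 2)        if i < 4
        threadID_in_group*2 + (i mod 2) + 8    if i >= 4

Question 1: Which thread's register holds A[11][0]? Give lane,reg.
12,2

r=11->g=3,rb=1  c=0->cb=0,t=0,b0=0
L=3*4+0=12  i=0*4+1*2+0=2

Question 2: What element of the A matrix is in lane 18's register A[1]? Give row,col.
4,5

lane 18: gid=4 (18/4), tid=2 (18%4)
i=1: r=4+0=4, c=2*2+1+0=5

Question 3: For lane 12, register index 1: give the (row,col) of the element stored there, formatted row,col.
3,1

L=12->g=12>>2=3, t=12&3=0
[1]->row 3+0=3  col 0·2+1+0=1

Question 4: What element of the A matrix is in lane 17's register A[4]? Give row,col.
4,10

lane 17: g=4 (17/4), t=1 (17%4)
i=4: r=4+0=4, c=1*2+0+8=10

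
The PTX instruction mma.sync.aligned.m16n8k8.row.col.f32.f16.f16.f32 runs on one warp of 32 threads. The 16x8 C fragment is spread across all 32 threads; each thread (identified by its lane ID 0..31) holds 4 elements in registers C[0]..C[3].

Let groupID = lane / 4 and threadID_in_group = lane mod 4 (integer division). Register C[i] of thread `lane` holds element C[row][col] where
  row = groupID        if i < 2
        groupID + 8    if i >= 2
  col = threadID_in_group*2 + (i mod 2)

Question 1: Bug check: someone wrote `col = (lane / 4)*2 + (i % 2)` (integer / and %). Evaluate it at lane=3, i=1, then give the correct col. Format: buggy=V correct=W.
`(lane / 4)*2 + (i % 2)`[3,1]=>1
lane 3=>3/4=0, 3 mod 4=3
i=1  r:0+0=>0  c:2·3+1=>7
col: 1 vs 7

buggy=1 correct=7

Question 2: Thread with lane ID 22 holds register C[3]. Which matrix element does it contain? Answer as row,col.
lane 22: gr=5 (22/4), th=2 (22%4)
i=3: r=5+8=13, c=2*2+1=5

13,5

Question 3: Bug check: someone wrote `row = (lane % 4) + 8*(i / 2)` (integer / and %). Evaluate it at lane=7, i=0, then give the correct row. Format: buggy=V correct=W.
buggy=3 correct=1

`(lane % 4) + 8*(i / 2)`[7,0]->3
lane 7: g=1 (7/4), t=3 (7%4)
i=0: r=1+0=1, c=3*2+0=6
row: 3 vs 1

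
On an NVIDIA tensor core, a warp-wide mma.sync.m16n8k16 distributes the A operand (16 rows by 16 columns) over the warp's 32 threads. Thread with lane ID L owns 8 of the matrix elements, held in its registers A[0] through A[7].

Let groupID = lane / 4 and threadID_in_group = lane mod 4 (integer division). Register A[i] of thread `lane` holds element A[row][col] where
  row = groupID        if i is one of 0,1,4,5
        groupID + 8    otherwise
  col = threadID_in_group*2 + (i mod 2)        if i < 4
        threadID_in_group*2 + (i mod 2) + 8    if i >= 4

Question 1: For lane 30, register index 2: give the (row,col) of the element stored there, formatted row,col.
lane 30: gr=7 (30/4), th=2 (30%4)
i=2: r=7+8=15, c=2*2+0+0=4

15,4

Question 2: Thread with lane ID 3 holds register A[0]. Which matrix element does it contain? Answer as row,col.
0,6

L=3→G=3>>2=0, T=3&3=3
[0]→row 0+0=0  col 3·2+0+0=6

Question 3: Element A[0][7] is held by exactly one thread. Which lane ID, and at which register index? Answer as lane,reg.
3,1

r=0->g=0,rb=0  c=7->cb=0,t=3,b0=1
L=0*4+3=3  i=0*4+0*2+1=1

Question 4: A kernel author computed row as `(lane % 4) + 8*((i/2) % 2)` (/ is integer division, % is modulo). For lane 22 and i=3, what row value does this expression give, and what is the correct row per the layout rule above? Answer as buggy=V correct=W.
`(lane % 4) + 8*((i/2) % 2)`[22,3]⇒10
L=22⇒gr=22>>2=5, th=22&3=2
[3]⇒row 5+8=13  col 2·2+1+0=5
row: 10 vs 13

buggy=10 correct=13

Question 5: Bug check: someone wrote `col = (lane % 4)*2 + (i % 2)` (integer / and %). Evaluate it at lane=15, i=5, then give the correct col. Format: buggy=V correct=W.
buggy=7 correct=15

`(lane % 4)*2 + (i % 2)`[15,5]=>7
15: grp=3,tig=3
[5] (3+0,3*2+1+8) = (3,15)
col: 7 vs 15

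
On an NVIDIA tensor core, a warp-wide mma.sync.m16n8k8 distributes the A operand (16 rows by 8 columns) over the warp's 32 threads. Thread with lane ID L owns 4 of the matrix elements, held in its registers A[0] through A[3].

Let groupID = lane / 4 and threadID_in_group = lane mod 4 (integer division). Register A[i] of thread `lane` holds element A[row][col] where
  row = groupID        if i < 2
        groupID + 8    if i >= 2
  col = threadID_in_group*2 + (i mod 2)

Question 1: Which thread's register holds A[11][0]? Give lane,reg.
r: 11->gid=3,r8=1  c: 0->tid=0,i&1=0
L=3*4+0=12  i=1*2+0=2

12,2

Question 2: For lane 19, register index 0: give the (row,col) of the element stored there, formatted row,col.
19: gid=4,tid=3
[0] (4+0,3*2+0) = (4,6)

4,6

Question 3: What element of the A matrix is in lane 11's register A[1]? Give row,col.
11: G=2,T=3
[1] (2+0,3*2+1) = (2,7)

2,7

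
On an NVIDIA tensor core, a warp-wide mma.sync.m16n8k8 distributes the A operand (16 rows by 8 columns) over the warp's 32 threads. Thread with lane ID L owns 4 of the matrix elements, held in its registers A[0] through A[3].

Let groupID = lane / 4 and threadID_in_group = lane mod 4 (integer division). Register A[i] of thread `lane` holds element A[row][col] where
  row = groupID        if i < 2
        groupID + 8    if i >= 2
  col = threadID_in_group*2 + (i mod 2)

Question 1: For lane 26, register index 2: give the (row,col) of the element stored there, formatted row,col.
lane 26: gid=6 (26/4), tid=2 (26%4)
i=2: r=6+8=14, c=2*2+0=4

14,4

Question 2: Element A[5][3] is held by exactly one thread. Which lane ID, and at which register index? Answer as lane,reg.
21,1

r=5→G=5,rhi=0  c=3→T=1,p=1
L=5*4+1=21  i=0*2+1=1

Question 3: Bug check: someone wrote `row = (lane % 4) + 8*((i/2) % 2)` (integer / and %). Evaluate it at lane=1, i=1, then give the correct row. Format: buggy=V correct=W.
`(lane % 4) + 8*((i/2) % 2)`[1,1]->1
L=1->gid=1>>2=0, tid=1&3=1
[1]->row 0+0=0  col 1·2+1=3
row: 1 vs 0

buggy=1 correct=0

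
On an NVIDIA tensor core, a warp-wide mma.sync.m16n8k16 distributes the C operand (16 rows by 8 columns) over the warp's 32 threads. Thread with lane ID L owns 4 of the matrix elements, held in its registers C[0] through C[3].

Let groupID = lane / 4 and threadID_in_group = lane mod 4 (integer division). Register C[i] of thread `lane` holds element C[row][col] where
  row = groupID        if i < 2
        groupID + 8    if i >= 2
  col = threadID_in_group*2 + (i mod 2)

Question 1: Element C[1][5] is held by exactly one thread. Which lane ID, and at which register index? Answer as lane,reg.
r=1→G=1,rhi=0  c=5→T=2,p=1
L=1*4+2=6  i=0*2+1=1

6,1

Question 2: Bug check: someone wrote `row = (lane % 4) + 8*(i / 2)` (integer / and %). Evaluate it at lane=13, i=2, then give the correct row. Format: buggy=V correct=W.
buggy=9 correct=11

`(lane % 4) + 8*(i / 2)`[13,2]->9
13: g=3,t=1
[2] (3+8,1*2+0) = (11,2)
row: 9 vs 11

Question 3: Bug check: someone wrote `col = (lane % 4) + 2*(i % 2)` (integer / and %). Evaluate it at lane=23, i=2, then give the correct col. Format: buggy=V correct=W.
`(lane % 4) + 2*(i % 2)`[23,2]->3
lane 23: g=5 (23/4), t=3 (23%4)
i=2: r=5+8=13, c=3*2+0=6
col: 3 vs 6

buggy=3 correct=6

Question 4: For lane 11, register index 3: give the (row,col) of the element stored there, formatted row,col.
lane 11⇒11/4=2, 11 mod 4=3
i=3  r:2+8⇒10  c:2·3+1⇒7

10,7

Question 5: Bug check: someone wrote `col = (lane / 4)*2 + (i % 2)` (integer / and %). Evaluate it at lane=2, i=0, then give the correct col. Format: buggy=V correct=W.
`(lane / 4)*2 + (i % 2)`[2,0]->0
L=2->gid=2>>2=0, tid=2&3=2
[0]->row 0+0=0  col 2·2+0=4
col: 0 vs 4

buggy=0 correct=4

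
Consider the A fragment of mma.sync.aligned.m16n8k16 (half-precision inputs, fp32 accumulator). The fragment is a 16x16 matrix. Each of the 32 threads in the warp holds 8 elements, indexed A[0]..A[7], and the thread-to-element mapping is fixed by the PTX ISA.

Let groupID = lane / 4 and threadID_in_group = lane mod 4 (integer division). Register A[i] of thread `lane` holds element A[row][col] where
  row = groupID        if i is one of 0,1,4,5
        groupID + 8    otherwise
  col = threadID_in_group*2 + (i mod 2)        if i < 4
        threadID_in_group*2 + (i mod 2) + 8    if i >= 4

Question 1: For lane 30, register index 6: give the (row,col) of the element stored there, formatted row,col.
15,12

L=30->gid=30>>2=7, tid=30&3=2
[6]->row 7+8=15  col 2·2+0+8=12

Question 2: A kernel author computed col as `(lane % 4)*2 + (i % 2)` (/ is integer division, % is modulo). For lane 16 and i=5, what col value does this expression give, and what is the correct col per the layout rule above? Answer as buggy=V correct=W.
buggy=1 correct=9

`(lane % 4)*2 + (i % 2)`[16,5]->1
lane 16->16/4=4, 16 mod 4=0
i=5  r:4+0->4  c:2·0+1+8->9
col: 1 vs 9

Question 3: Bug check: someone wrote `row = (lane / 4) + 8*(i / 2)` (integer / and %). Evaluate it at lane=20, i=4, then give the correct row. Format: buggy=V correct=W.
`(lane / 4) + 8*(i / 2)`[20,4]->21
lane 20->20/4=5, 20 mod 4=0
i=4  r:5+0->5  c:2·0+0+8->8
row: 21 vs 5

buggy=21 correct=5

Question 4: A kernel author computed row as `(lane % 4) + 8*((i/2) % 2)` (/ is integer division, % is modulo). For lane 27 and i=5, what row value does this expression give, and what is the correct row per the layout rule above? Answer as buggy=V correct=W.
`(lane % 4) + 8*((i/2) % 2)`[27,5]=>3
lane 27=>27/4=6, 27 mod 4=3
i=5  r:6+0=>6  c:2·3+1+8=>15
row: 3 vs 6

buggy=3 correct=6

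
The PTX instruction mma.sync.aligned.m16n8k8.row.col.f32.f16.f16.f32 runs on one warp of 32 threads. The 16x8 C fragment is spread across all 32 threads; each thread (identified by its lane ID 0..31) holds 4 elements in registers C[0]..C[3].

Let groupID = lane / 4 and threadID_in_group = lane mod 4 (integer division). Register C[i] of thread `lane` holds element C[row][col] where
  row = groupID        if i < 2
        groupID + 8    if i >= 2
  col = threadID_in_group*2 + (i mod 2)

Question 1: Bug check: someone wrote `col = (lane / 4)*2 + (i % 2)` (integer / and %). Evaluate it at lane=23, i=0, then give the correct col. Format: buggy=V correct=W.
`(lane / 4)*2 + (i % 2)`[23,0]->10
lane 23: gid=5 (23/4), tid=3 (23%4)
i=0: r=5+0=5, c=3*2+0=6
col: 10 vs 6

buggy=10 correct=6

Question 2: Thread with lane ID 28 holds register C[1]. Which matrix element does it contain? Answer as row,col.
7,1

L=28->gid=28>>2=7, tid=28&3=0
[1]->row 7+0=7  col 0·2+1=1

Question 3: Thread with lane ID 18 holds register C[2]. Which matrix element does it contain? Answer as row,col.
12,4

18: gid=4,tid=2
[2] (4+8,2*2+0) = (12,4)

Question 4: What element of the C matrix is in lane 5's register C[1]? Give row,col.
lane 5->5/4=1, 5 mod 4=1
i=1  r:1+0->1  c:2·1+1->3

1,3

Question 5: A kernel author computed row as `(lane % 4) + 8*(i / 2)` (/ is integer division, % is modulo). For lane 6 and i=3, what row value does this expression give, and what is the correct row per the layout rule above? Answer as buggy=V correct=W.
buggy=10 correct=9

`(lane % 4) + 8*(i / 2)`[6,3]->10
lane 6: gid=1 (6/4), tid=2 (6%4)
i=3: r=1+8=9, c=2*2+1=5
row: 10 vs 9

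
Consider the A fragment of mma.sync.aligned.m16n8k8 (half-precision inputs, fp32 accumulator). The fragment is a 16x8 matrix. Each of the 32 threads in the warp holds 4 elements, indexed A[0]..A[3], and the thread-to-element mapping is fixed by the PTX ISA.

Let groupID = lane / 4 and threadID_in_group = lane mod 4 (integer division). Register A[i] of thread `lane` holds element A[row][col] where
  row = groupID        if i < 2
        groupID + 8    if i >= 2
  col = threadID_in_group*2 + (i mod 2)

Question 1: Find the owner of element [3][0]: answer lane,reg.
12,0

r: 3->gid=3,r8=0  c: 0->tid=0,i&1=0
L=3*4+0=12  i=0*2+0=0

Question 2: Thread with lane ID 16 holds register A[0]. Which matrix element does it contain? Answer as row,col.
4,0

L=16=>grp=16>>2=4, tig=16&3=0
[0]=>row 4+0=4  col 0·2+0=0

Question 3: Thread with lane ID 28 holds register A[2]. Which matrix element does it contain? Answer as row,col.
15,0

L=28⇒gr=28>>2=7, th=28&3=0
[2]⇒row 7+8=15  col 0·2+0=0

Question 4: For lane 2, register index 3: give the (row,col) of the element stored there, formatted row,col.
8,5

lane 2: gr=0 (2/4), th=2 (2%4)
i=3: r=0+8=8, c=2*2+1=5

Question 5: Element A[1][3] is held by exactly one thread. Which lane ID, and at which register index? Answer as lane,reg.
5,1

r:1=>grp=1,rB=0  c:3=>tig=1,lo=1
L=1*4+1=5  i=0*2+1=1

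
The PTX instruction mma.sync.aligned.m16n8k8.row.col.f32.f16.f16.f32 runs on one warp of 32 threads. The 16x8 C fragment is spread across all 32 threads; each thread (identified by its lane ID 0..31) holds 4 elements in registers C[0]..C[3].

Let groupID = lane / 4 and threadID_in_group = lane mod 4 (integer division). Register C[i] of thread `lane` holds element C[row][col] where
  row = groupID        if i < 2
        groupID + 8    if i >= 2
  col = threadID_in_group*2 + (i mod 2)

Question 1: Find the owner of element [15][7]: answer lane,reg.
31,3

r=15->g=7,rb=1  c=7->t=3,b0=1
L=7*4+3=31  i=1*2+1=3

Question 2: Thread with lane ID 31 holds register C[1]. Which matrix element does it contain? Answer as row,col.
L=31->gid=31>>2=7, tid=31&3=3
[1]->row 7+0=7  col 3·2+1=7

7,7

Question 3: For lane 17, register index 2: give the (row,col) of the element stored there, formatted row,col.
12,2

lane 17: gid=4 (17/4), tid=1 (17%4)
i=2: r=4+8=12, c=1*2+0=2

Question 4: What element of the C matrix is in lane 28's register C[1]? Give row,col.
7,1

28: gid=7,tid=0
[1] (7+0,0*2+1) = (7,1)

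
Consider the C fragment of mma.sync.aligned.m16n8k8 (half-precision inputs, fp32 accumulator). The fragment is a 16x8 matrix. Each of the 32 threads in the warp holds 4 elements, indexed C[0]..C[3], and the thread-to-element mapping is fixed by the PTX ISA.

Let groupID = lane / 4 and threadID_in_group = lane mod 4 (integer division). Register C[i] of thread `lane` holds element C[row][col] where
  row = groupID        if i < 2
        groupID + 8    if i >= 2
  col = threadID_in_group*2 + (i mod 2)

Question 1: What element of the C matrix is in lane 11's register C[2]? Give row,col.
lane 11: gid=2 (11/4), tid=3 (11%4)
i=2: r=2+8=10, c=3*2+0=6

10,6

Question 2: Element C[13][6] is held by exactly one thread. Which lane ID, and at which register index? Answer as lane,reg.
23,2

r:13=>grp=5,rB=1  c:6=>tig=3,lo=0
L=5*4+3=23  i=1*2+0=2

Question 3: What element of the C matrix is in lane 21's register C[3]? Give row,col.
13,3

lane 21: G=5 (21/4), T=1 (21%4)
i=3: r=5+8=13, c=1*2+1=3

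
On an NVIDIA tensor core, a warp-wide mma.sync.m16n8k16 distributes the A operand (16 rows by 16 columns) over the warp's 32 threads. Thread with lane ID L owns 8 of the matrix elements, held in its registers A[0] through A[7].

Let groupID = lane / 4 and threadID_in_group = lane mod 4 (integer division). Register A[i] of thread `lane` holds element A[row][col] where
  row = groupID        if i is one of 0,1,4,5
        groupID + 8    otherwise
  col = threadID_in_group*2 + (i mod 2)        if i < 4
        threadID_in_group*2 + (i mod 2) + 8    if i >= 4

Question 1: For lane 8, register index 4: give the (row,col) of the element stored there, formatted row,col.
2,8

L=8→G=8>>2=2, T=8&3=0
[4]→row 2+0=2  col 0·2+0+8=8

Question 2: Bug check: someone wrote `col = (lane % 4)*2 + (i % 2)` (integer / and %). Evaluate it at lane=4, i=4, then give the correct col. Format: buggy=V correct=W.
buggy=0 correct=8

`(lane % 4)*2 + (i % 2)`[4,4]=>0
lane 4: grp=1 (4/4), tig=0 (4%4)
i=4: r=1+0=1, c=0*2+0+8=8
col: 0 vs 8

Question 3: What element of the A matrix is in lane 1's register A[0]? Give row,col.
lane 1: G=0 (1/4), T=1 (1%4)
i=0: r=0+0=0, c=1*2+0+0=2

0,2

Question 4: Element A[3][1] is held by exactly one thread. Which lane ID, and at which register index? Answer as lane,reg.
r:3=>grp=3,rB=0  c:1=>cB=0,tig=0,lo=1
L=3*4+0=12  i=0*4+0*2+1=1

12,1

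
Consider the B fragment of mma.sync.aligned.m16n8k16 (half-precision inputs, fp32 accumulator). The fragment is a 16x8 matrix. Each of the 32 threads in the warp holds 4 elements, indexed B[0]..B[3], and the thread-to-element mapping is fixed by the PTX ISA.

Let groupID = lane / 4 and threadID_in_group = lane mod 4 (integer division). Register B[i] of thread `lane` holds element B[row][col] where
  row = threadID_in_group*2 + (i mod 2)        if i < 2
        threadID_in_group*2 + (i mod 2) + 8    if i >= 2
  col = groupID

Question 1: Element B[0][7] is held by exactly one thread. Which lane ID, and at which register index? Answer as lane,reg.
c=7⇒gr=7  r=0⇒Rb=0,th=0,odd=0
L=7*4+0=28  i=0*2+0=0

28,0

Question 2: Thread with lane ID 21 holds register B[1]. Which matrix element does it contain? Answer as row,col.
21: gid=5,tid=1
[1] (1*2+1+0,5) = (3,5)

3,5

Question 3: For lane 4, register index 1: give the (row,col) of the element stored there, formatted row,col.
L=4→G=4>>2=1, T=4&3=0
[1]→row 0·2+1+0=1  col G=1

1,1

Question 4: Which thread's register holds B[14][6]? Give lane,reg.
c: 6->gid=6  r: 14->r8=1,tid=3,i&1=0
L=6*4+3=27  i=1*2+0=2

27,2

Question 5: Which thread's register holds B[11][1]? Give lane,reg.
c=1→G=1  r=11→rhi=1,T=1,p=1
L=1*4+1=5  i=1*2+1=3

5,3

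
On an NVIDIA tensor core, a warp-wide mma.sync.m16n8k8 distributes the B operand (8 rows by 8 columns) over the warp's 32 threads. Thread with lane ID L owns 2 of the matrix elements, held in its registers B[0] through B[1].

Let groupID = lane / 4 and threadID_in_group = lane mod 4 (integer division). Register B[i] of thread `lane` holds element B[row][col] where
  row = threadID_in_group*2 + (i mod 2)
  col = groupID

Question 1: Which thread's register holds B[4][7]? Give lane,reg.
30,0

c: 7->gid=7  r: 4->tid=2,i&1=0
L=7*4+2=30  i=0=0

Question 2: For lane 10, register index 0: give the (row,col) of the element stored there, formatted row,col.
L=10→G=10>>2=2, T=10&3=2
[0]→row 2·2+0=4  col G=2

4,2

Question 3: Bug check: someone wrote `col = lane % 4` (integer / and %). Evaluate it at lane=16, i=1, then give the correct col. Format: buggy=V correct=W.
buggy=0 correct=4

`lane % 4`[16,1]->0
lane 16: g=4 (16/4), t=0 (16%4)
i=1: r=0*2+1=1, c=g=4
col: 0 vs 4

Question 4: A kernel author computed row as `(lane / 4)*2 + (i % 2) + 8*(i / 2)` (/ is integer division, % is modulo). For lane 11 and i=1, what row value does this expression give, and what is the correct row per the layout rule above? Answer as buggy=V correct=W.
buggy=5 correct=7

`(lane / 4)*2 + (i % 2) + 8*(i / 2)`[11,1]⇒5
11: gr=2,th=3
[1] (3*2+1,2) = (7,2)
row: 5 vs 7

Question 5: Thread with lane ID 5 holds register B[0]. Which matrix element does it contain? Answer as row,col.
L=5→G=5>>2=1, T=5&3=1
[0]→row 1·2+0=2  col G=1

2,1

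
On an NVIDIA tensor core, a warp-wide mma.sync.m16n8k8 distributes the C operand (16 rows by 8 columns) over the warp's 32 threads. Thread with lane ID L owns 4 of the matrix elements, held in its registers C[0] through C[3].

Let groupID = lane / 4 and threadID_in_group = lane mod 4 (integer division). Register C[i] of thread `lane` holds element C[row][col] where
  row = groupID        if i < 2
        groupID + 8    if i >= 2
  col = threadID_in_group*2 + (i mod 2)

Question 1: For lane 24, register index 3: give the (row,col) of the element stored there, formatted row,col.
L=24->gid=24>>2=6, tid=24&3=0
[3]->row 6+8=14  col 0·2+1=1

14,1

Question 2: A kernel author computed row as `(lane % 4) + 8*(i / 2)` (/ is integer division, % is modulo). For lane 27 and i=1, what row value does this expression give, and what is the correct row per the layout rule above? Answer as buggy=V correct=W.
buggy=3 correct=6

`(lane % 4) + 8*(i / 2)`[27,1]⇒3
27: gr=6,th=3
[1] (6+0,3*2+1) = (6,7)
row: 3 vs 6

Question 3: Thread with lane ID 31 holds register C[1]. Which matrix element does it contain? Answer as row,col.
lane 31⇒31/4=7, 31 mod 4=3
i=1  r:7+0⇒7  c:2·3+1⇒7

7,7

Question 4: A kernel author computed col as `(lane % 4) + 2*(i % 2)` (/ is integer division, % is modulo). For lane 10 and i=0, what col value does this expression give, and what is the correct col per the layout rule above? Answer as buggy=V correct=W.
`(lane % 4) + 2*(i % 2)`[10,0]→2
L=10→G=10>>2=2, T=10&3=2
[0]→row 2+0=2  col 2·2+0=4
col: 2 vs 4

buggy=2 correct=4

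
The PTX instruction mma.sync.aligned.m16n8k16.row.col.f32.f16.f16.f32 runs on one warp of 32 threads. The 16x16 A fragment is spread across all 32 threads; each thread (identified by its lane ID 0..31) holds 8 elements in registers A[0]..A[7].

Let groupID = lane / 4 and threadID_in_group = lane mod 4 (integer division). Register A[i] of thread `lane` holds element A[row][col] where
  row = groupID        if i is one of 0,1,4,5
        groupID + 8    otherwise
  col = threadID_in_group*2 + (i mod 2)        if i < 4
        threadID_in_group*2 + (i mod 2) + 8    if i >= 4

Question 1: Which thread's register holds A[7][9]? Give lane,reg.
r: 7->gid=7,r8=0  c: 9->c8=1,tid=0,i&1=1
L=7*4+0=28  i=1*4+0*2+1=5

28,5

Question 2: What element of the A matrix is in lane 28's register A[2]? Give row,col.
15,0

28: gid=7,tid=0
[2] (7+8,0*2+0+0) = (15,0)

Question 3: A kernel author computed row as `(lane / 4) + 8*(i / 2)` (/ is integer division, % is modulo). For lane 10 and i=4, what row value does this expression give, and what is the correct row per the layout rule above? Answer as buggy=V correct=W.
buggy=18 correct=2

`(lane / 4) + 8*(i / 2)`[10,4]⇒18
lane 10⇒10/4=2, 10 mod 4=2
i=4  r:2+0⇒2  c:2·2+0+8⇒12
row: 18 vs 2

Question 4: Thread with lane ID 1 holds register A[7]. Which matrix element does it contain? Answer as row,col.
lane 1=>1/4=0, 1 mod 4=1
i=7  r:0+8=>8  c:2·1+1+8=>11

8,11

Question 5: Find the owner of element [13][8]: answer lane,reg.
r=13⇒gr=5,Rb=1  c=8⇒Cb=1,th=0,odd=0
L=5*4+0=20  i=1*4+1*2+0=6

20,6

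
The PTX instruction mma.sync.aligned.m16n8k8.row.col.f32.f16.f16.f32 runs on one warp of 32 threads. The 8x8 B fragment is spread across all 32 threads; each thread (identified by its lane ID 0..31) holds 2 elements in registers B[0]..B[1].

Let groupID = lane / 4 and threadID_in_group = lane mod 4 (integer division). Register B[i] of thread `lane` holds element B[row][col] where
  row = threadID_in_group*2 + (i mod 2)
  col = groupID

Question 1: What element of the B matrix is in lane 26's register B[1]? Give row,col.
5,6

lane 26->26/4=6, 26 mod 4=2
i=1  r:2·2+1->5  c:6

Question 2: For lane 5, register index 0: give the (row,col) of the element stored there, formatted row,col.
lane 5=>5/4=1, 5 mod 4=1
i=0  r:2·1+0=>2  c:1

2,1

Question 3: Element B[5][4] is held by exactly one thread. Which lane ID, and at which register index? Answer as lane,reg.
c=4→G=4  r=5→T=2,p=1
L=4*4+2=18  i=1=1

18,1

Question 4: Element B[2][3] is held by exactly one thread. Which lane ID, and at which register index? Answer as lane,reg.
c=3→G=3  r=2→T=1,p=0
L=3*4+1=13  i=0=0

13,0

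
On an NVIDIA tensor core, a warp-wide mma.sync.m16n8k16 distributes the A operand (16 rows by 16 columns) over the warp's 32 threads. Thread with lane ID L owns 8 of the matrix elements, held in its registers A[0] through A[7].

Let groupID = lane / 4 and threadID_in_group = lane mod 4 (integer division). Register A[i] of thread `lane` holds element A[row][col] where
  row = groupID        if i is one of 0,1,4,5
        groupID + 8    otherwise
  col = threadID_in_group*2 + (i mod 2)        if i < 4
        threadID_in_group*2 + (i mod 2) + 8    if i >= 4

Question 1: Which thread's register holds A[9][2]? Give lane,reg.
5,2

r=9→G=1,rhi=1  c=2→chi=0,T=1,p=0
L=1*4+1=5  i=0*4+1*2+0=2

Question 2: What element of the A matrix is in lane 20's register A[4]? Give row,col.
20: G=5,T=0
[4] (5+0,0*2+0+8) = (5,8)

5,8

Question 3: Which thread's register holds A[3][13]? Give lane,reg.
r: 3->gid=3,r8=0  c: 13->c8=1,tid=2,i&1=1
L=3*4+2=14  i=1*4+0*2+1=5

14,5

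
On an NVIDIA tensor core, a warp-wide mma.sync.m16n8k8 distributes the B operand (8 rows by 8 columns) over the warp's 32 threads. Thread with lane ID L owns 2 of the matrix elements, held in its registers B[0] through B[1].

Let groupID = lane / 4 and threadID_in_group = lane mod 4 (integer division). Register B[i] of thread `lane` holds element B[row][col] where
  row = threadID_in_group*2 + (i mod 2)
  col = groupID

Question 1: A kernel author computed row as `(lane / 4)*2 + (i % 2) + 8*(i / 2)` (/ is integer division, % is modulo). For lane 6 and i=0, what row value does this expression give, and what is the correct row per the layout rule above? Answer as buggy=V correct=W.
`(lane / 4)*2 + (i % 2) + 8*(i / 2)`[6,0]->2
6: gid=1,tid=2
[0] (2*2+0,1) = (4,1)
row: 2 vs 4

buggy=2 correct=4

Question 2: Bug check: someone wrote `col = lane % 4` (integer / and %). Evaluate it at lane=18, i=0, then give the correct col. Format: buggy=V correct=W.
buggy=2 correct=4

`lane % 4`[18,0]⇒2
L=18⇒gr=18>>2=4, th=18&3=2
[0]⇒row 2·2+0=4  col gr=4
col: 2 vs 4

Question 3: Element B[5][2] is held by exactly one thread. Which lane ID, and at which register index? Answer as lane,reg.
c: 2->gid=2  r: 5->tid=2,i&1=1
L=2*4+2=10  i=1=1

10,1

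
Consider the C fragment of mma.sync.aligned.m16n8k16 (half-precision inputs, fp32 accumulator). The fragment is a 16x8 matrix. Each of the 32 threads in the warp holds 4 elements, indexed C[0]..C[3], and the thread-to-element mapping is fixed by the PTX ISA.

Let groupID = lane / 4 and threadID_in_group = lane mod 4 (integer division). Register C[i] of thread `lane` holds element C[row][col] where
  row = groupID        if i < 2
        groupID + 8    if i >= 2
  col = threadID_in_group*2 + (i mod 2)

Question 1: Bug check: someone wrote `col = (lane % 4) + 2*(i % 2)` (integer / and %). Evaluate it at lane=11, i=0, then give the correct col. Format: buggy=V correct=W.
`(lane % 4) + 2*(i % 2)`[11,0]→3
lane 11→11/4=2, 11 mod 4=3
i=0  r:2+0→2  c:2·3+0→6
col: 3 vs 6

buggy=3 correct=6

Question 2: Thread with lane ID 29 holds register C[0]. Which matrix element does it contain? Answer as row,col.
7,2

29: G=7,T=1
[0] (7+0,1*2+0) = (7,2)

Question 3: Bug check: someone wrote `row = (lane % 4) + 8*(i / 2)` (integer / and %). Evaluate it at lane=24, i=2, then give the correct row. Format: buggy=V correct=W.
`(lane % 4) + 8*(i / 2)`[24,2]->8
lane 24: gid=6 (24/4), tid=0 (24%4)
i=2: r=6+8=14, c=0*2+0=0
row: 8 vs 14

buggy=8 correct=14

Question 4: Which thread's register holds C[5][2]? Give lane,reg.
r=5->g=5,rb=0  c=2->t=1,b0=0
L=5*4+1=21  i=0*2+0=0

21,0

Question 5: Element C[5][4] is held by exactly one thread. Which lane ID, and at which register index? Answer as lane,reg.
22,0

r: 5->gid=5,r8=0  c: 4->tid=2,i&1=0
L=5*4+2=22  i=0*2+0=0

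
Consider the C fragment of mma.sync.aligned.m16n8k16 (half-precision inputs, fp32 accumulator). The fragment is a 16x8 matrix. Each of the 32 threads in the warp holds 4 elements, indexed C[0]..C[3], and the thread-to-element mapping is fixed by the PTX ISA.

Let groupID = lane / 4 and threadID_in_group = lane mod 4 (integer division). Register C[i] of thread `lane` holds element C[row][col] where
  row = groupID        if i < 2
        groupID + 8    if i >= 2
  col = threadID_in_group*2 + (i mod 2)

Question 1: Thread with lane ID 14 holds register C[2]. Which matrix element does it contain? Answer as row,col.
11,4

lane 14=>14/4=3, 14 mod 4=2
i=2  r:3+8=>11  c:2·2+0=>4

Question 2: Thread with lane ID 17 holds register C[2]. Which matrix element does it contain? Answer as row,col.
12,2

L=17→G=17>>2=4, T=17&3=1
[2]→row 4+8=12  col 1·2+0=2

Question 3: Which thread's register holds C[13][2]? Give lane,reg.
21,2

r=13→G=5,rhi=1  c=2→T=1,p=0
L=5*4+1=21  i=1*2+0=2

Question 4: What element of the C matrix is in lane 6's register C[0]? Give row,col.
lane 6→6/4=1, 6 mod 4=2
i=0  r:1+0→1  c:2·2+0→4

1,4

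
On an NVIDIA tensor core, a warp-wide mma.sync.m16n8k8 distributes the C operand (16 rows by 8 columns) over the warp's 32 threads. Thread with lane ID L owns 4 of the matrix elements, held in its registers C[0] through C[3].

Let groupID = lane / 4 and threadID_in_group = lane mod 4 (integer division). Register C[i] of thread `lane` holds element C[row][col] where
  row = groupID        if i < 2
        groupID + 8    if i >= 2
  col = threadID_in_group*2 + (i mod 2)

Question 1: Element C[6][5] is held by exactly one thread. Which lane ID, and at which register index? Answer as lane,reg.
26,1

r=6→G=6,rhi=0  c=5→T=2,p=1
L=6*4+2=26  i=0*2+1=1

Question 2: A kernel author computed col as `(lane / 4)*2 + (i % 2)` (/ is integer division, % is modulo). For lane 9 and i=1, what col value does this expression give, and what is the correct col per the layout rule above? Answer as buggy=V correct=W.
`(lane / 4)*2 + (i % 2)`[9,1]⇒5
lane 9⇒9/4=2, 9 mod 4=1
i=1  r:2+0⇒2  c:2·1+1⇒3
col: 5 vs 3

buggy=5 correct=3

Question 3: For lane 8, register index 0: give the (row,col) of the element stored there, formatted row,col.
lane 8=>8/4=2, 8 mod 4=0
i=0  r:2+0=>2  c:2·0+0=>0

2,0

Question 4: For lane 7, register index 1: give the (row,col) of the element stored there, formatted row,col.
1,7

lane 7: G=1 (7/4), T=3 (7%4)
i=1: r=1+0=1, c=3*2+1=7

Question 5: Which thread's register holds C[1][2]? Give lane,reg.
5,0

r=1→G=1,rhi=0  c=2→T=1,p=0
L=1*4+1=5  i=0*2+0=0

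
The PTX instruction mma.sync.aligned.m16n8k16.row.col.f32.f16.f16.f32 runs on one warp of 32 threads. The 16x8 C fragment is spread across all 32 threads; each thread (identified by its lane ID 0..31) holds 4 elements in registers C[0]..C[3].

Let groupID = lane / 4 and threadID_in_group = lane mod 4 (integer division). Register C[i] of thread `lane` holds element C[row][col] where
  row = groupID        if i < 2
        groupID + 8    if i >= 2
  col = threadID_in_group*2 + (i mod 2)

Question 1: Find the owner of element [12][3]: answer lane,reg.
17,3

r:12=>grp=4,rB=1  c:3=>tig=1,lo=1
L=4*4+1=17  i=1*2+1=3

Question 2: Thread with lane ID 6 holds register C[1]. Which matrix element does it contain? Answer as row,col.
6: G=1,T=2
[1] (1+0,2*2+1) = (1,5)

1,5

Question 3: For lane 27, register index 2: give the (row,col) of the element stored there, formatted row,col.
14,6

L=27=>grp=27>>2=6, tig=27&3=3
[2]=>row 6+8=14  col 3·2+0=6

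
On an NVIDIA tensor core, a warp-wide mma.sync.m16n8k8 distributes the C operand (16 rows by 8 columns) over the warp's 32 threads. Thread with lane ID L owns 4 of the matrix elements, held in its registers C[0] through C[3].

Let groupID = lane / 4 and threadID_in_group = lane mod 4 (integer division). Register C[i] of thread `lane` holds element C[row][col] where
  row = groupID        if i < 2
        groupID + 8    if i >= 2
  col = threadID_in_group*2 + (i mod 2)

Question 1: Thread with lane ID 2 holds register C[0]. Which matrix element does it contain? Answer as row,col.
0,4

L=2->g=2>>2=0, t=2&3=2
[0]->row 0+0=0  col 2·2+0=4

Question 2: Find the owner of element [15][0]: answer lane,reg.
r=15⇒gr=7,Rb=1  c=0⇒th=0,odd=0
L=7*4+0=28  i=1*2+0=2

28,2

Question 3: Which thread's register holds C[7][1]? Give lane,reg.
r:7=>grp=7,rB=0  c:1=>tig=0,lo=1
L=7*4+0=28  i=0*2+1=1

28,1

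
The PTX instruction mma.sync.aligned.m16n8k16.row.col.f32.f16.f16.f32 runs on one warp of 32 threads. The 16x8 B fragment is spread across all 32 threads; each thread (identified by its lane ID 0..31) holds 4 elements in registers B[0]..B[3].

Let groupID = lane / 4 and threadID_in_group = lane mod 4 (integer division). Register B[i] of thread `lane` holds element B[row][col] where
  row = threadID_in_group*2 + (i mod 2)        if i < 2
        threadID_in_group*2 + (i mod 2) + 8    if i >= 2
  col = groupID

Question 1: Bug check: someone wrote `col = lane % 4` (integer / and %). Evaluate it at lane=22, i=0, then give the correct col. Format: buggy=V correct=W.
`lane % 4`[22,0]->2
lane 22: gid=5 (22/4), tid=2 (22%4)
i=0: r=2*2+0+0=4, c=gid=5
col: 2 vs 5

buggy=2 correct=5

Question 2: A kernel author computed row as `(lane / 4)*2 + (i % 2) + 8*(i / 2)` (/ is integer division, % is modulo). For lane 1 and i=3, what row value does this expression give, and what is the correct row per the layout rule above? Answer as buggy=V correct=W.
buggy=9 correct=11

`(lane / 4)*2 + (i % 2) + 8*(i / 2)`[1,3]=>9
lane 1=>1/4=0, 1 mod 4=1
i=3  r:2·1+1+8=>11  c:0
row: 9 vs 11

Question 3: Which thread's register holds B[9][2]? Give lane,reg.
c=2->g=2  r=9->rb=1,t=0,b0=1
L=2*4+0=8  i=1*2+1=3

8,3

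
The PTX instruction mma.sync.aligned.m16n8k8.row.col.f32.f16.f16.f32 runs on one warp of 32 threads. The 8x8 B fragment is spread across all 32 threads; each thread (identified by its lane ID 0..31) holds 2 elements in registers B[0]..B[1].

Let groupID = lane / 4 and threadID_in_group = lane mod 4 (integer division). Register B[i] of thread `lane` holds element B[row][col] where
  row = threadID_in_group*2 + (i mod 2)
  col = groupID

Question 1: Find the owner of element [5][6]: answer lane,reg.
26,1

c=6→G=6  r=5→T=2,p=1
L=6*4+2=26  i=1=1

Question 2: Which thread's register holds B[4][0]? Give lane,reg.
2,0

c=0→G=0  r=4→T=2,p=0
L=0*4+2=2  i=0=0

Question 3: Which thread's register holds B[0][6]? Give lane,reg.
24,0

c=6→G=6  r=0→T=0,p=0
L=6*4+0=24  i=0=0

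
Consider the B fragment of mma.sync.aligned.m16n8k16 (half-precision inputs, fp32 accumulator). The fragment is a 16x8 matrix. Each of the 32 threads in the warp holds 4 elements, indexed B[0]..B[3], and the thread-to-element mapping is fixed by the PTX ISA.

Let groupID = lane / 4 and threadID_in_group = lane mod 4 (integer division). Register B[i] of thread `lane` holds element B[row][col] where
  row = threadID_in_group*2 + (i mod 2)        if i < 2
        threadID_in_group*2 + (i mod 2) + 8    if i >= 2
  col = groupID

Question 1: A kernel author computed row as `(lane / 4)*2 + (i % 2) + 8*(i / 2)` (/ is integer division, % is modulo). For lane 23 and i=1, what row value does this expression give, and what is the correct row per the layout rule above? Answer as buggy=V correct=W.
`(lane / 4)*2 + (i % 2) + 8*(i / 2)`[23,1]⇒11
lane 23: gr=5 (23/4), th=3 (23%4)
i=1: r=3*2+1+0=7, c=gr=5
row: 11 vs 7

buggy=11 correct=7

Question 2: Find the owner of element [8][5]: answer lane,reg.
c=5⇒gr=5  r=8⇒Rb=1,th=0,odd=0
L=5*4+0=20  i=1*2+0=2

20,2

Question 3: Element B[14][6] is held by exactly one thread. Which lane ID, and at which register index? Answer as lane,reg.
c=6->g=6  r=14->rb=1,t=3,b0=0
L=6*4+3=27  i=1*2+0=2

27,2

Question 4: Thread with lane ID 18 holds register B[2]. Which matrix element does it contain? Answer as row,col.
L=18⇒gr=18>>2=4, th=18&3=2
[2]⇒row 2·2+0+8=12  col gr=4

12,4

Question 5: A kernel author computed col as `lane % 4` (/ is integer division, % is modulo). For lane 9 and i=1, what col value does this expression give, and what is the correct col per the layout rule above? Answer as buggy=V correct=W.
`lane % 4`[9,1]→1
9: G=2,T=1
[1] (1*2+1+0,2) = (3,2)
col: 1 vs 2

buggy=1 correct=2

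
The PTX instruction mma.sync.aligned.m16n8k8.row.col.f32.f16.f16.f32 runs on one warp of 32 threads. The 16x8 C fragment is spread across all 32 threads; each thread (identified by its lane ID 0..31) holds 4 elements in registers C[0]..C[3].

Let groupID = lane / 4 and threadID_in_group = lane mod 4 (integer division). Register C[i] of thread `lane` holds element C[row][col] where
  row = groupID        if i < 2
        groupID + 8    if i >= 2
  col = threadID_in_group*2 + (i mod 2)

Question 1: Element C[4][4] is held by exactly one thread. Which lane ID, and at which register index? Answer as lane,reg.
r=4→G=4,rhi=0  c=4→T=2,p=0
L=4*4+2=18  i=0*2+0=0

18,0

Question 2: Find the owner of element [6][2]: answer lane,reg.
r=6→G=6,rhi=0  c=2→T=1,p=0
L=6*4+1=25  i=0*2+0=0

25,0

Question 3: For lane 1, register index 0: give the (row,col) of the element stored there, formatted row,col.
lane 1⇒1/4=0, 1 mod 4=1
i=0  r:0+0⇒0  c:2·1+0⇒2

0,2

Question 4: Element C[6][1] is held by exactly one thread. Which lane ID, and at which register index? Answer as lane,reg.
24,1

r: 6->gid=6,r8=0  c: 1->tid=0,i&1=1
L=6*4+0=24  i=0*2+1=1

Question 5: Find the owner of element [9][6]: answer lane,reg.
r=9→G=1,rhi=1  c=6→T=3,p=0
L=1*4+3=7  i=1*2+0=2

7,2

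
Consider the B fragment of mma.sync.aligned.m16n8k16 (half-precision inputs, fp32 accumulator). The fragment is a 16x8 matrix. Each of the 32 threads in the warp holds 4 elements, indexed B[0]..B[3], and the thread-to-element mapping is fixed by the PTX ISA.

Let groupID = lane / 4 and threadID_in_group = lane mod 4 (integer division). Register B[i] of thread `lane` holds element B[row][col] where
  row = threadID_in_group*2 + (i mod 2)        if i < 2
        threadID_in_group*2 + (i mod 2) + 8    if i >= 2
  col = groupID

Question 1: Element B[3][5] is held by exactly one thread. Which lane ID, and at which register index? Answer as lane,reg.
21,1

c=5⇒gr=5  r=3⇒Rb=0,th=1,odd=1
L=5*4+1=21  i=0*2+1=1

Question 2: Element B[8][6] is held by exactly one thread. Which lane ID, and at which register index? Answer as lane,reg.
24,2

c=6->g=6  r=8->rb=1,t=0,b0=0
L=6*4+0=24  i=1*2+0=2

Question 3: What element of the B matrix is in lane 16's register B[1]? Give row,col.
16: g=4,t=0
[1] (0*2+1+0,4) = (1,4)

1,4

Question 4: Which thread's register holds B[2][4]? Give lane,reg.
17,0

c: 4->gid=4  r: 2->r8=0,tid=1,i&1=0
L=4*4+1=17  i=0*2+0=0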